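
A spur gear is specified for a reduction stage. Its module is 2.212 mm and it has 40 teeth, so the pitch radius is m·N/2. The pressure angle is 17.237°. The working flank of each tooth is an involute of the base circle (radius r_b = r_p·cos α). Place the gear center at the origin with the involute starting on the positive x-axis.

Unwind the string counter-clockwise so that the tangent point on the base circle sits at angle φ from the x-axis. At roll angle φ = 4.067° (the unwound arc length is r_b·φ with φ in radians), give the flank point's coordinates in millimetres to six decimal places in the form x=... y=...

pitch radius r_p = m·N/2 = 2.212·40/2 = 44.240000
base radius r_b = r_p·cos α = 44.240000·cos 17.237° = 42.253058
roll angle φ = 4.067° = 0.07098254 rad
x = r_b·(cos φ + φ·sin φ) = 42.253058·(0.99748180 + 0.07098254·0.07092295) = 42.359370
y = r_b·(sin φ − φ·cos φ) = 42.253058·(0.07092295 − 0.07098254·0.99748180) = 0.005035

x=42.359370 y=0.005035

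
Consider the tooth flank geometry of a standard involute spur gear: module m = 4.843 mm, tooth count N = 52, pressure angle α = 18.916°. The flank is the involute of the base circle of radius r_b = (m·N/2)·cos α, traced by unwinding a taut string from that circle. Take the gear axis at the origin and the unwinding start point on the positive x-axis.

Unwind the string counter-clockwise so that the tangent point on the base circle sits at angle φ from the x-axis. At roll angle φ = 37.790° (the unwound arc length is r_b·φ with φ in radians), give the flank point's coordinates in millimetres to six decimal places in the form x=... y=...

pitch radius r_p = m·N/2 = 4.843·52/2 = 125.918000
base radius r_b = r_p·cos α = 125.918000·cos 18.916° = 119.117782
roll angle φ = 37.790° = 0.65955992 rad
x = r_b·(cos φ + φ·sin φ) = 119.117782·(0.79026197 + 0.65955992·0.61276914) = 142.276653
y = r_b·(sin φ − φ·cos φ) = 119.117782·(0.61276914 − 0.65955992·0.79026197) = 10.904519

x=142.276653 y=10.904519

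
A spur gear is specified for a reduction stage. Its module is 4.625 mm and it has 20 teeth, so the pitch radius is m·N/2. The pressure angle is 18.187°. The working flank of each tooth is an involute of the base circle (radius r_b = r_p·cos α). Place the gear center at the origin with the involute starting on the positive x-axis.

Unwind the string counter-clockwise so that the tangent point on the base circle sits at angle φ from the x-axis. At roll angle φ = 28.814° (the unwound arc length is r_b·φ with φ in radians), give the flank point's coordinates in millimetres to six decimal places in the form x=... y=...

x=49.149394 y=1.816155

pitch radius r_p = m·N/2 = 4.625·20/2 = 46.250000
base radius r_b = r_p·cos α = 46.250000·cos 18.187° = 43.939484
roll angle φ = 28.814° = 0.50289917 rad
x = r_b·(cos φ + φ·sin φ) = 43.939484·(0.87618894 + 0.50289917·0.48196778) = 49.149394
y = r_b·(sin φ − φ·cos φ) = 43.939484·(0.48196778 − 0.50289917·0.87618894) = 1.816155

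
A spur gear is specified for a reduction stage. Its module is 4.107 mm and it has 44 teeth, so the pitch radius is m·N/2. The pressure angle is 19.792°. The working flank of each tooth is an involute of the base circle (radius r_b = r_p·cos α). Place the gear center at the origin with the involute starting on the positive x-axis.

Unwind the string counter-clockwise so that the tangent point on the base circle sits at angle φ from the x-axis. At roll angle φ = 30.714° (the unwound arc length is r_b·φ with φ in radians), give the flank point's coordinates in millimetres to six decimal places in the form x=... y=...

x=96.368199 y=4.241234

pitch radius r_p = m·N/2 = 4.107·44/2 = 90.354000
base radius r_b = r_p·cos α = 90.354000·cos 19.792° = 85.016614
roll angle φ = 30.714° = 0.53606043 rad
x = r_b·(cos φ + φ·sin φ) = 85.016614·(0.85972750 + 0.53606043·0.51075300) = 96.368199
y = r_b·(sin φ − φ·cos φ) = 85.016614·(0.51075300 − 0.53606043·0.85972750) = 4.241234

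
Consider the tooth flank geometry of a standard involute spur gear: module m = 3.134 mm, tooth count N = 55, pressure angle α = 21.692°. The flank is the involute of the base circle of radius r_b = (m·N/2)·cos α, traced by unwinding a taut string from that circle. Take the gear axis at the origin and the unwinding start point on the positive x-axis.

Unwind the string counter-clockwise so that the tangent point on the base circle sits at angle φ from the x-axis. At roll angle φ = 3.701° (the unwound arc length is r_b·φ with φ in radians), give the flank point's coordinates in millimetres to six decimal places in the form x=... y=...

pitch radius r_p = m·N/2 = 3.134·55/2 = 86.185000
base radius r_b = r_p·cos α = 86.185000·cos 21.692° = 80.081739
roll angle φ = 3.701° = 0.06459464 rad
x = r_b·(cos φ + φ·sin φ) = 80.081739·(0.99791449 + 0.06459464·0.06454973) = 80.248634
y = r_b·(sin φ − φ·cos φ) = 80.081739·(0.06454973 − 0.06459464·0.99791449) = 0.007192

x=80.248634 y=0.007192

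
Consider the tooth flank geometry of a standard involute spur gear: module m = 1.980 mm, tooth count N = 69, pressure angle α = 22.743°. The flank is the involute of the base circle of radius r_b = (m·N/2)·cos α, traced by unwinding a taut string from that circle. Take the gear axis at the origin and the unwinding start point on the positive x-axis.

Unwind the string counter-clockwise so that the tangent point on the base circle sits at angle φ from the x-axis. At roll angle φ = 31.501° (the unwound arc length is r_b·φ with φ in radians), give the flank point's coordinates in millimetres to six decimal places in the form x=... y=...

x=71.812741 y=3.385565

pitch radius r_p = m·N/2 = 1.980·69/2 = 68.310000
base radius r_b = r_p·cos α = 68.310000·cos 22.743° = 62.998775
roll angle φ = 31.501° = 0.54979617 rad
x = r_b·(cos φ + φ·sin φ) = 62.998775·(0.85263104 + 0.54979617·0.52251345) = 71.812741
y = r_b·(sin φ − φ·cos φ) = 62.998775·(0.52251345 − 0.54979617·0.85263104) = 3.385565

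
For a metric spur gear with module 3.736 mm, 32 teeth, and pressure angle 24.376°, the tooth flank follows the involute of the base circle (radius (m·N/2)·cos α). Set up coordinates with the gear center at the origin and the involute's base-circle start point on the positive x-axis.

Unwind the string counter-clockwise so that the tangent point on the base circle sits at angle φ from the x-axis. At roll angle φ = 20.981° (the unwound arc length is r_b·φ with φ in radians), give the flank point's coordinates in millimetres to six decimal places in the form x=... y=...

pitch radius r_p = m·N/2 = 3.736·32/2 = 59.776000
base radius r_b = r_p·cos α = 59.776000·cos 24.376° = 54.447365
roll angle φ = 20.981° = 0.36618753 rad
x = r_b·(cos φ + φ·sin φ) = 54.447365·(0.93369921 + 0.36618753·0.35805834) = 57.976410
y = r_b·(sin φ − φ·cos φ) = 54.447365·(0.35805834 − 0.36618753·0.93369921) = 0.879289

x=57.976410 y=0.879289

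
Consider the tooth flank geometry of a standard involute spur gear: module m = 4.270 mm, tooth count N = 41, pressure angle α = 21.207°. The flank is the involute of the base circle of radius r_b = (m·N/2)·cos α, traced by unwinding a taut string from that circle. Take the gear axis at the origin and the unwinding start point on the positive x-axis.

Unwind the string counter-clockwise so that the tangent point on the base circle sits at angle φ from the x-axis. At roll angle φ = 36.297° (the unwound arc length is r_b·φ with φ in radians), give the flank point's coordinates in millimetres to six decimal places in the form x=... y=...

x=96.375873 y=6.642331

pitch radius r_p = m·N/2 = 4.270·41/2 = 87.535000
base radius r_b = r_p·cos α = 87.535000·cos 21.207° = 81.607096
roll angle φ = 36.297° = 0.63350216 rad
x = r_b·(cos φ + φ·sin φ) = 81.607096·(0.80595928 + 0.63350216·0.59197098) = 96.375873
y = r_b·(sin φ − φ·cos φ) = 81.607096·(0.59197098 − 0.63350216·0.80595928) = 6.642331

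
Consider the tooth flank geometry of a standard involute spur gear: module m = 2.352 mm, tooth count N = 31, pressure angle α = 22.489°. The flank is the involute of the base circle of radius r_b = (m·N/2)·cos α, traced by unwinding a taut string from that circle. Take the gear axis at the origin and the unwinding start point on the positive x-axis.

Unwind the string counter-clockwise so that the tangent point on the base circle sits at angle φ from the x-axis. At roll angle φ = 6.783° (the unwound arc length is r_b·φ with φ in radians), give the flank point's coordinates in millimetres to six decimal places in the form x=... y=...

x=33.918845 y=0.018603

pitch radius r_p = m·N/2 = 2.352·31/2 = 36.456000
base radius r_b = r_p·cos α = 36.456000·cos 22.489° = 33.683630
roll angle φ = 6.783° = 0.11838568 rad
x = r_b·(cos φ + φ·sin φ) = 33.683630·(0.99300060 + 0.11838568·0.11810934) = 33.918845
y = r_b·(sin φ − φ·cos φ) = 33.683630·(0.11810934 − 0.11838568·0.99300060) = 0.018603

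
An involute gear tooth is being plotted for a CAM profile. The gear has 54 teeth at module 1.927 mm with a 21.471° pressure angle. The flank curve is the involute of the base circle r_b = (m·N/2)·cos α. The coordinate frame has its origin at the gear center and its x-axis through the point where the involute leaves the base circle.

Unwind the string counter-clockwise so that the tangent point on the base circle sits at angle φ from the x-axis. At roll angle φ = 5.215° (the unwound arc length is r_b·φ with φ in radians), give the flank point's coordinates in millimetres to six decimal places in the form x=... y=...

pitch radius r_p = m·N/2 = 1.927·54/2 = 52.029000
base radius r_b = r_p·cos α = 52.029000·cos 21.471° = 48.418341
roll angle φ = 5.215° = 0.09101892 rad
x = r_b·(cos φ + φ·sin φ) = 48.418341·(0.99586064 + 0.09101892·0.09089330) = 48.618485
y = r_b·(sin φ − φ·cos φ) = 48.418341·(0.09089330 − 0.09101892·0.99586064) = 0.012160

x=48.618485 y=0.012160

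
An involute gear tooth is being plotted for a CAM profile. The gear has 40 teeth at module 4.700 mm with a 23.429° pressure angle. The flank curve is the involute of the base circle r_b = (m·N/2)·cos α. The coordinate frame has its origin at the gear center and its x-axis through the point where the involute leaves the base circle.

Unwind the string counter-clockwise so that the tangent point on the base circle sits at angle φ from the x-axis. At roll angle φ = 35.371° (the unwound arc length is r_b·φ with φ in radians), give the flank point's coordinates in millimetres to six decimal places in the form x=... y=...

x=101.152293 y=6.509829

pitch radius r_p = m·N/2 = 4.700·40/2 = 94.000000
base radius r_b = r_p·cos α = 94.000000·cos 23.429° = 86.250028
roll angle φ = 35.371° = 0.61734041 rad
x = r_b·(cos φ + φ·sin φ) = 86.250028·(0.81542089 + 0.61734041·0.57886852) = 101.152293
y = r_b·(sin φ − φ·cos φ) = 86.250028·(0.57886852 − 0.61734041·0.81542089) = 6.509829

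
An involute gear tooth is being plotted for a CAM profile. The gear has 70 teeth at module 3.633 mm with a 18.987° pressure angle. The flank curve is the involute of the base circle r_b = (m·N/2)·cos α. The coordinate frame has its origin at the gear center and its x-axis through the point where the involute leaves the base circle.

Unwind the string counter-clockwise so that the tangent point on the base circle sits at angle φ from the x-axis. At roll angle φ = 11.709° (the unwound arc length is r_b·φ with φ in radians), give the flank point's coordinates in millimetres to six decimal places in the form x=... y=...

pitch radius r_p = m·N/2 = 3.633·70/2 = 127.155000
base radius r_b = r_p·cos α = 127.155000·cos 18.987° = 120.236804
roll angle φ = 11.709° = 0.20436060 rad
x = r_b·(cos φ + φ·sin φ) = 120.236804·(0.97919094 + 0.20436060·0.20294111) = 122.721391
y = r_b·(sin φ − φ·cos φ) = 120.236804·(0.20294111 − 0.20436060·0.97919094) = 0.340638

x=122.721391 y=0.340638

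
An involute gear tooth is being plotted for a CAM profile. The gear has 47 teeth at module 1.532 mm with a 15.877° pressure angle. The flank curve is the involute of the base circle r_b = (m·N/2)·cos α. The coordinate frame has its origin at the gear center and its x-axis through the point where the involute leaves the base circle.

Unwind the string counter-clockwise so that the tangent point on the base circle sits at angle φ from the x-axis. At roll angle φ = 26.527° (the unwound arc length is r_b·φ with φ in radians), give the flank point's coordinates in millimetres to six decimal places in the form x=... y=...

x=38.143417 y=1.121171

pitch radius r_p = m·N/2 = 1.532·47/2 = 36.002000
base radius r_b = r_p·cos α = 36.002000·cos 15.877° = 34.628567
roll angle φ = 26.527° = 0.46298349 rad
x = r_b·(cos φ + φ·sin φ) = 34.628567·(0.89472400 + 0.46298349·0.44661949) = 38.143417
y = r_b·(sin φ − φ·cos φ) = 34.628567·(0.44661949 − 0.46298349·0.89472400) = 1.121171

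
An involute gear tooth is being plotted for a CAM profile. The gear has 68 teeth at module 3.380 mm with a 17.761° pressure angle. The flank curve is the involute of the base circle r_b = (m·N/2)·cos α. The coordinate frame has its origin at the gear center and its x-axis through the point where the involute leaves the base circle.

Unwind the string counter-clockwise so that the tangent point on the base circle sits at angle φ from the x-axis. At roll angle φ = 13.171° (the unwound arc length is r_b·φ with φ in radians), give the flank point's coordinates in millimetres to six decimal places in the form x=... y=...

x=112.296177 y=0.440815

pitch radius r_p = m·N/2 = 3.380·68/2 = 114.920000
base radius r_b = r_p·cos α = 114.920000·cos 17.761° = 109.442597
roll angle φ = 13.171° = 0.22987732 rad
x = r_b·(cos φ + φ·sin φ) = 109.442597·(0.97369436 + 0.22987732·0.22785807) = 112.296177
y = r_b·(sin φ − φ·cos φ) = 109.442597·(0.22785807 − 0.22987732·0.97369436) = 0.440815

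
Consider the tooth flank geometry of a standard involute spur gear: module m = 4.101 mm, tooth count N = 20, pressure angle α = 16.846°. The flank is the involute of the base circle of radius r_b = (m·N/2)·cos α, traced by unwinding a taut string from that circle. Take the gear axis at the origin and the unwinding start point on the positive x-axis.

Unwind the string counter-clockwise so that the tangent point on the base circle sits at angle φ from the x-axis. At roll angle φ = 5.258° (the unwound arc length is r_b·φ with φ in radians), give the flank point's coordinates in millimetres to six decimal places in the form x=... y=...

pitch radius r_p = m·N/2 = 4.101·20/2 = 41.010000
base radius r_b = r_p·cos α = 41.010000·cos 16.846° = 39.250144
roll angle φ = 5.258° = 0.09176941 rad
x = r_b·(cos φ + φ·sin φ) = 39.250144·(0.99579214 + 0.09176941·0.09164066) = 39.415071
y = r_b·(sin φ − φ·cos φ) = 39.250144·(0.09164066 − 0.09176941·0.99579214) = 0.010103

x=39.415071 y=0.010103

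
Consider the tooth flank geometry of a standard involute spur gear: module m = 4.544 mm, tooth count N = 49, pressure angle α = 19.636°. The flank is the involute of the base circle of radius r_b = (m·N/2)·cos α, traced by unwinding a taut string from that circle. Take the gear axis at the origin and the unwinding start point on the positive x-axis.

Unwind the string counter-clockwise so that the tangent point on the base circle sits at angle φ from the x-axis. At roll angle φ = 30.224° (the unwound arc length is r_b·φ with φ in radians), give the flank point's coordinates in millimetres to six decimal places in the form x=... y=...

x=118.443178 y=4.989050

pitch radius r_p = m·N/2 = 4.544·49/2 = 111.328000
base radius r_b = r_p·cos α = 111.328000·cos 19.636° = 104.853887
roll angle φ = 30.224° = 0.52750831 rad
x = r_b·(cos φ + φ·sin φ) = 104.853887·(0.86406402 + 0.52750831·0.50338193) = 118.443178
y = r_b·(sin φ − φ·cos φ) = 104.853887·(0.50338193 − 0.52750831·0.86406402) = 4.989050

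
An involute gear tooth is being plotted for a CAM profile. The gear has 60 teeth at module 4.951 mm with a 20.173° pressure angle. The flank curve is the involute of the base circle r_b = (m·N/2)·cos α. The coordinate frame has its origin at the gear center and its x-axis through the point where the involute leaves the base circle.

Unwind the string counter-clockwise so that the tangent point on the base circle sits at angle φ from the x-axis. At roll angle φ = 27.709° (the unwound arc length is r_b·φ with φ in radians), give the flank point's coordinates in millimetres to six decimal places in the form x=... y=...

pitch radius r_p = m·N/2 = 4.951·60/2 = 148.530000
base radius r_b = r_p·cos α = 148.530000·cos 20.173° = 139.418522
roll angle φ = 27.709° = 0.48361328 rad
x = r_b·(cos φ + φ·sin φ) = 139.418522·(0.88532060 + 0.48361328·0.46498112) = 154.781278
y = r_b·(sin φ − φ·cos φ) = 139.418522·(0.46498112 − 0.48361328·0.88532060) = 5.134550

x=154.781278 y=5.134550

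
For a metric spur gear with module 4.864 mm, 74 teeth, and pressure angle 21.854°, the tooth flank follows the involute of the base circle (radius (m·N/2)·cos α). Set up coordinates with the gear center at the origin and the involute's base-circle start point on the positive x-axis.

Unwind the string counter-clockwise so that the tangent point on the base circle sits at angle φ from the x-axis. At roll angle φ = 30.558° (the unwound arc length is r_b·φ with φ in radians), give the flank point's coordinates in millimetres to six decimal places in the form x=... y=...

x=189.128239 y=8.208960

pitch radius r_p = m·N/2 = 4.864·74/2 = 179.968000
base radius r_b = r_p·cos α = 179.968000·cos 21.854° = 167.034673
roll angle φ = 30.558° = 0.53333771 rad
x = r_b·(cos φ + φ·sin φ) = 167.034673·(0.86111494 + 0.53333771·0.50841032) = 189.128239
y = r_b·(sin φ − φ·cos φ) = 167.034673·(0.50841032 − 0.53333771·0.86111494) = 8.208960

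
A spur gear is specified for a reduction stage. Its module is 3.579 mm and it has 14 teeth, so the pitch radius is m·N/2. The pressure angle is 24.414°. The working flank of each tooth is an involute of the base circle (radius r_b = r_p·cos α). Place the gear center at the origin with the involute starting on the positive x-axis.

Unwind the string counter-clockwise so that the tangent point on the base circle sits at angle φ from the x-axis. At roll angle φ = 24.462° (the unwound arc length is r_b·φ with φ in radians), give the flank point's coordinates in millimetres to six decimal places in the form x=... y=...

x=24.798196 y=0.581070

pitch radius r_p = m·N/2 = 3.579·14/2 = 25.053000
base radius r_b = r_p·cos α = 25.053000·cos 24.414° = 22.812828
roll angle φ = 24.462° = 0.42694244 rad
x = r_b·(cos φ + φ·sin φ) = 22.812828·(0.91023611 + 0.42694244·0.41408964) = 24.798196
y = r_b·(sin φ − φ·cos φ) = 22.812828·(0.41408964 − 0.42694244·0.91023611) = 0.581070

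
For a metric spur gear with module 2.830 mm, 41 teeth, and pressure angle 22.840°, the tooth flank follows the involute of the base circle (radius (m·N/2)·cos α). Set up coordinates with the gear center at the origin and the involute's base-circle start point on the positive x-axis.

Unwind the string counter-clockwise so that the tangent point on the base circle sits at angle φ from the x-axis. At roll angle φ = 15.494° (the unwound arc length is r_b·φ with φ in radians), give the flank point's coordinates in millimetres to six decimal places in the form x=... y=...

x=55.385517 y=0.349866

pitch radius r_p = m·N/2 = 2.830·41/2 = 58.015000
base radius r_b = r_p·cos α = 58.015000·cos 22.840° = 53.466183
roll angle φ = 15.494° = 0.27042131 rad
x = r_b·(cos φ + φ·sin φ) = 53.466183·(0.96365843 + 0.27042131·0.26713746) = 55.385517
y = r_b·(sin φ − φ·cos φ) = 53.466183·(0.26713746 − 0.27042131·0.96365843) = 0.349866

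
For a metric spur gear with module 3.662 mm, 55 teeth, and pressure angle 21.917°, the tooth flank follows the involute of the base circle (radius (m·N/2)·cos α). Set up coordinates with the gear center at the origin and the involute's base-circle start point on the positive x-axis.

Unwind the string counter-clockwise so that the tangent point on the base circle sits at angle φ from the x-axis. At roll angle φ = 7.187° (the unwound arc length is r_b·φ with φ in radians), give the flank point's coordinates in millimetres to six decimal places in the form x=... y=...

x=94.158718 y=0.061368

pitch radius r_p = m·N/2 = 3.662·55/2 = 100.705000
base radius r_b = r_p·cos α = 100.705000·cos 21.917° = 93.426601
roll angle φ = 7.187° = 0.12543681 rad
x = r_b·(cos φ + φ·sin φ) = 93.426601·(0.99214311 + 0.12543681·0.12510813) = 94.158718
y = r_b·(sin φ − φ·cos φ) = 93.426601·(0.12510813 − 0.12543681·0.99214311) = 0.061368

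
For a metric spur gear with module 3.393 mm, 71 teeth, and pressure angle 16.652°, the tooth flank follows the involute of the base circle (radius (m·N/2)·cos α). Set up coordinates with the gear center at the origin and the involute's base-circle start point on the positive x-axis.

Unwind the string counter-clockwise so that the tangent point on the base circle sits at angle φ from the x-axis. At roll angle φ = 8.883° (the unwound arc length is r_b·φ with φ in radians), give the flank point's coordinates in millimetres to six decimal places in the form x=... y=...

pitch radius r_p = m·N/2 = 3.393·71/2 = 120.451500
base radius r_b = r_p·cos α = 120.451500·cos 16.652° = 115.400113
roll angle φ = 8.883° = 0.15503760 rad
x = r_b·(cos φ + φ·sin φ) = 115.400113·(0.98800573 + 0.15503760·0.15441725) = 116.778706
y = r_b·(sin φ − φ·cos φ) = 115.400113·(0.15441725 − 0.15503760·0.98800573) = 0.143005

x=116.778706 y=0.143005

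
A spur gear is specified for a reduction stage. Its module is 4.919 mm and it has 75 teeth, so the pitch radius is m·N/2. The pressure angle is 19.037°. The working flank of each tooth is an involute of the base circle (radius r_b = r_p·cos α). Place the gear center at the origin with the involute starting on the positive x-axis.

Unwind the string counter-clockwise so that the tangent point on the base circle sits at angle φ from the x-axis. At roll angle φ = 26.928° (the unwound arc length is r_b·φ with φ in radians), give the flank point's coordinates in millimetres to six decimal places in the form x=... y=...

pitch radius r_p = m·N/2 = 4.919·75/2 = 184.462500
base radius r_b = r_p·cos α = 184.462500·cos 19.037° = 174.373902
roll angle φ = 26.928° = 0.46998226 rad
x = r_b·(cos φ + φ·sin φ) = 174.373902·(0.89157632 + 0.46998226·0.45287047) = 192.581573
y = r_b·(sin φ − φ·cos φ) = 174.373902·(0.45287047 − 0.46998226·0.89157632) = 5.901757

x=192.581573 y=5.901757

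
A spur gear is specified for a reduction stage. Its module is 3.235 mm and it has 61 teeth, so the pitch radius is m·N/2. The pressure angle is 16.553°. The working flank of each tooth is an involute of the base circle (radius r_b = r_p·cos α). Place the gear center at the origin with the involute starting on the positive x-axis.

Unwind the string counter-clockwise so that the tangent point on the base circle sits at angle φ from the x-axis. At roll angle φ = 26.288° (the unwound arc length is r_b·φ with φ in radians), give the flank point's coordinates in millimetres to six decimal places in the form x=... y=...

x=104.015368 y=2.981298

pitch radius r_p = m·N/2 = 3.235·61/2 = 98.667500
base radius r_b = r_p·cos α = 98.667500·cos 16.553° = 94.578384
roll angle φ = 26.288° = 0.45881215 rad
x = r_b·(cos φ + φ·sin φ) = 94.578384·(0.89657921 + 0.45881215·0.44288342) = 104.015368
y = r_b·(sin φ − φ·cos φ) = 94.578384·(0.44288342 − 0.45881215·0.89657921) = 2.981298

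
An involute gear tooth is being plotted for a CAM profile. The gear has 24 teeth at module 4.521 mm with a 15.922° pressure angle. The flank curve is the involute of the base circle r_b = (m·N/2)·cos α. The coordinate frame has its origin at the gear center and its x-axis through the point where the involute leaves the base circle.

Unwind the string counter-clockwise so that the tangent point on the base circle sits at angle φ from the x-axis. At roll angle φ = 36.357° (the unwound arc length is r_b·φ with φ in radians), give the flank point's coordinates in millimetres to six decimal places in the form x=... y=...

x=61.640131 y=4.266902

pitch radius r_p = m·N/2 = 4.521·24/2 = 54.252000
base radius r_b = r_p·cos α = 54.252000·cos 15.922° = 52.170679
roll angle φ = 36.357° = 0.63454936 rad
x = r_b·(cos φ + φ·sin φ) = 52.170679·(0.80533893 + 0.63454936·0.59281465) = 61.640131
y = r_b·(sin φ − φ·cos φ) = 52.170679·(0.59281465 − 0.63454936·0.80533893) = 4.266902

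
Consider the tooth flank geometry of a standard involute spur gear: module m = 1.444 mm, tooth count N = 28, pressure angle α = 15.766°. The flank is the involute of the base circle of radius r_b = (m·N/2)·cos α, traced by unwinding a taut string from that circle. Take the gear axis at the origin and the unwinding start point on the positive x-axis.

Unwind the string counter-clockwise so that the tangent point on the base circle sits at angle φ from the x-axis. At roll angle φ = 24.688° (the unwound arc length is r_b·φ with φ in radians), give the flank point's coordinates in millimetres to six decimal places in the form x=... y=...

pitch radius r_p = m·N/2 = 1.444·28/2 = 20.216000
base radius r_b = r_p·cos α = 20.216000·cos 15.766° = 19.455462
roll angle φ = 24.688° = 0.43088689 rad
x = r_b·(cos φ + φ·sin φ) = 19.455462·(0.90859568 + 0.43088689·0.41767679) = 21.178576
y = r_b·(sin φ − φ·cos φ) = 19.455462·(0.41767679 − 0.43088689·0.90859568) = 0.509243

x=21.178576 y=0.509243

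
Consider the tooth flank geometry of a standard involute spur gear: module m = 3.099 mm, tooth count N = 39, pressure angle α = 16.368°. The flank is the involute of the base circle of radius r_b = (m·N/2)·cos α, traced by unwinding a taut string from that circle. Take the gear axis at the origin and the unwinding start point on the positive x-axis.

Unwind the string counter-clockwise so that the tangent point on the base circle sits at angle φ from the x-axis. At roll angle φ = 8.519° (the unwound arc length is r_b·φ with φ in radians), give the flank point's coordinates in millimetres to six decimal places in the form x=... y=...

x=58.618706 y=0.063388

pitch radius r_p = m·N/2 = 3.099·39/2 = 60.430500
base radius r_b = r_p·cos α = 60.430500·cos 16.368° = 57.981343
roll angle φ = 8.519° = 0.14868460 rad
x = r_b·(cos φ + φ·sin φ) = 57.981343·(0.98896679 + 0.14868460·0.14813737) = 58.618706
y = r_b·(sin φ − φ·cos φ) = 57.981343·(0.14813737 − 0.14868460·0.98896679) = 0.063388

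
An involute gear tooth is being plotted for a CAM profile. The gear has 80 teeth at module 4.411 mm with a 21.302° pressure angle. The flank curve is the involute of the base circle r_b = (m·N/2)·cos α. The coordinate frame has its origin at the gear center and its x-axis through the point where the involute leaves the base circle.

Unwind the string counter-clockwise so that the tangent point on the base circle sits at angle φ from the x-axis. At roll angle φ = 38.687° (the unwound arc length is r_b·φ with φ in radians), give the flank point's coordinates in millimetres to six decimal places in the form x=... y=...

x=197.694149 y=16.111584

pitch radius r_p = m·N/2 = 4.411·80/2 = 176.440000
base radius r_b = r_p·cos α = 176.440000·cos 21.302° = 164.385363
roll angle φ = 38.687° = 0.67521553 rad
x = r_b·(cos φ + φ·sin φ) = 164.385363·(0.78057225 + 0.67521553·0.62506557) = 197.694149
y = r_b·(sin φ − φ·cos φ) = 164.385363·(0.62506557 − 0.67521553·0.78057225) = 16.111584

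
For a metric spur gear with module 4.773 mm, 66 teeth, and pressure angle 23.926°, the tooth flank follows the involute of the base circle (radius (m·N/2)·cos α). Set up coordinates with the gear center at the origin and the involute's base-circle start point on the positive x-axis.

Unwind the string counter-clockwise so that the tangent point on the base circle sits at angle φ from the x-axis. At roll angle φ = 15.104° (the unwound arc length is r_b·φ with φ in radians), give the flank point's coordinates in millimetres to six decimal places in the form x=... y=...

pitch radius r_p = m·N/2 = 4.773·66/2 = 157.509000
base radius r_b = r_p·cos α = 157.509000·cos 23.926° = 143.974254
roll angle φ = 15.104° = 0.26361453 rad
x = r_b·(cos φ + φ·sin φ) = 143.974254·(0.96545444 + 0.26361453·0.26057191) = 148.890252
y = r_b·(sin φ − φ·cos φ) = 143.974254·(0.26057191 − 0.26361453·0.96545444) = 0.873073

x=148.890252 y=0.873073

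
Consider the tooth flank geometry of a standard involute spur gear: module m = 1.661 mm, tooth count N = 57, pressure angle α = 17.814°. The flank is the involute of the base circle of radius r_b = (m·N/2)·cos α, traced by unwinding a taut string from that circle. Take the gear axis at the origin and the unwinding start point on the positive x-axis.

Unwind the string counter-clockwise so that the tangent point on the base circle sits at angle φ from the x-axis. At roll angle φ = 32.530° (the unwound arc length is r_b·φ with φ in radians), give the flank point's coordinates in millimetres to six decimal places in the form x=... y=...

x=51.757756 y=2.661797

pitch radius r_p = m·N/2 = 1.661·57/2 = 47.338500
base radius r_b = r_p·cos α = 47.338500·cos 17.814° = 45.068840
roll angle φ = 32.530° = 0.56775561 rad
x = r_b·(cos φ + φ·sin φ) = 45.068840·(0.84311000 + 0.56775561·0.53774113) = 51.757756
y = r_b·(sin φ − φ·cos φ) = 45.068840·(0.53774113 − 0.56775561·0.84311000) = 2.661797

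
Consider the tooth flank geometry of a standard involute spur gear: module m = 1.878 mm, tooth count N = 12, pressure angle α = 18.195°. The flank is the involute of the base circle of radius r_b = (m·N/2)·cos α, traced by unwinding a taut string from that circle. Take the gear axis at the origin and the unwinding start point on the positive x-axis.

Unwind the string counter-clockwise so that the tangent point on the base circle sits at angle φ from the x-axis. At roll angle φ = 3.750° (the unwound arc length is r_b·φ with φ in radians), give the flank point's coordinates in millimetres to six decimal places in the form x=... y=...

x=10.727495 y=0.001000

pitch radius r_p = m·N/2 = 1.878·12/2 = 11.268000
base radius r_b = r_p·cos α = 11.268000·cos 18.195° = 10.704592
roll angle φ = 3.750° = 0.06544985 rad
x = r_b·(cos φ + φ·sin φ) = 10.704592·(0.99785892 + 0.06544985·0.06540313) = 10.727495
y = r_b·(sin φ − φ·cos φ) = 10.704592·(0.06540313 − 0.06544985·0.99785892) = 0.001000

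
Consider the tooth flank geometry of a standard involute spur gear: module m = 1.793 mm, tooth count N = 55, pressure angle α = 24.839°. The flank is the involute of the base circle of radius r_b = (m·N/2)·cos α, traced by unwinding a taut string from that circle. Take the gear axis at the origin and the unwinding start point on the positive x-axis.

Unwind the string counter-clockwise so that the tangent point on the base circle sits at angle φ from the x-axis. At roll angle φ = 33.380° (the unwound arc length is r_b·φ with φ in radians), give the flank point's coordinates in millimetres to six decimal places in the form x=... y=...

x=51.707543 y=2.850446

pitch radius r_p = m·N/2 = 1.793·55/2 = 49.307500
base radius r_b = r_p·cos α = 49.307500·cos 24.839° = 44.746150
roll angle φ = 33.380° = 0.58259090 rad
x = r_b·(cos φ + φ·sin φ) = 44.746150·(0.83503997 + 0.58259090·0.55018929) = 51.707543
y = r_b·(sin φ − φ·cos φ) = 44.746150·(0.55018929 − 0.58259090·0.83503997) = 2.850446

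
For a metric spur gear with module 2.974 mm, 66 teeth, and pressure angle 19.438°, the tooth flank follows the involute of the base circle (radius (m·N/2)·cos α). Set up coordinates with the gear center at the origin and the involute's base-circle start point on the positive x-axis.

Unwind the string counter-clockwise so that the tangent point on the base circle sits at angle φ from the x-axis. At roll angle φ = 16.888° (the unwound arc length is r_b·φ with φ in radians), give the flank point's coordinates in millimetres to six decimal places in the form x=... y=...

pitch radius r_p = m·N/2 = 2.974·66/2 = 98.142000
base radius r_b = r_p·cos α = 98.142000·cos 19.438° = 92.548117
roll angle φ = 16.888° = 0.29475120 rad
x = r_b·(cos φ + φ·sin φ) = 92.548117·(0.95687445 + 0.29475120·0.29050179) = 96.481431
y = r_b·(sin φ − φ·cos φ) = 92.548117·(0.29050179 − 0.29475120·0.95687445) = 0.783133

x=96.481431 y=0.783133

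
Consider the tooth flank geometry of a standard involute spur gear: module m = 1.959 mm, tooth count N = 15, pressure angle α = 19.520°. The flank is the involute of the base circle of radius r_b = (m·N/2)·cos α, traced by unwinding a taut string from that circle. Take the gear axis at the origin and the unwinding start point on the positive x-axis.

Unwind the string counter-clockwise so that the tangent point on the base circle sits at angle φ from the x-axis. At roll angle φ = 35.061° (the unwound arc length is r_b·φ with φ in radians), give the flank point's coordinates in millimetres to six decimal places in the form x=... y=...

pitch radius r_p = m·N/2 = 1.959·15/2 = 14.692500
base radius r_b = r_p·cos α = 14.692500·cos 19.520° = 13.848047
roll angle φ = 35.061° = 0.61192989 rad
x = r_b·(cos φ + φ·sin φ) = 13.848047·(0.81854092 + 0.61192989·0.57444822) = 16.203087
y = r_b·(sin φ − φ·cos φ) = 13.848047·(0.57444822 − 0.61192989·0.81854092) = 1.018643

x=16.203087 y=1.018643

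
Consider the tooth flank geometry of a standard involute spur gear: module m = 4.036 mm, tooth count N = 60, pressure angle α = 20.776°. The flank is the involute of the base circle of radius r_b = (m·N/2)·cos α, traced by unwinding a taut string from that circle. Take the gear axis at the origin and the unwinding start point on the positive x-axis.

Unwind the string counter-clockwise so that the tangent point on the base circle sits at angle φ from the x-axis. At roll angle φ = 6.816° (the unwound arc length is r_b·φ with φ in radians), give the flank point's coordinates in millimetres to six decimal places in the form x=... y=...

x=114.004905 y=0.063439

pitch radius r_p = m·N/2 = 4.036·60/2 = 121.080000
base radius r_b = r_p·cos α = 121.080000·cos 20.776° = 113.206693
roll angle φ = 6.816° = 0.11896164 rad
x = r_b·(cos φ + φ·sin φ) = 113.206693·(0.99293240 + 0.11896164·0.11868125) = 114.004905
y = r_b·(sin φ − φ·cos φ) = 113.206693·(0.11868125 − 0.11896164·0.99293240) = 0.063439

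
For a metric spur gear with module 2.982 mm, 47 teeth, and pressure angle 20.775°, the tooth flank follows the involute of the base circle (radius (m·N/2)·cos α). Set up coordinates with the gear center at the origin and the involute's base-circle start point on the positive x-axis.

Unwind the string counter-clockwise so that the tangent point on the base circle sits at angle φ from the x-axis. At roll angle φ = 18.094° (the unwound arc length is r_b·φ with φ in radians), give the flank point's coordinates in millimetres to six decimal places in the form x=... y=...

x=68.706794 y=0.681013

pitch radius r_p = m·N/2 = 2.982·47/2 = 70.077000
base radius r_b = r_p·cos α = 70.077000·cos 20.775° = 65.520631
roll angle φ = 18.094° = 0.31579987 rad
x = r_b·(cos φ + φ·sin φ) = 65.520631·(0.95054826 + 0.31579987·0.31057689) = 68.706794
y = r_b·(sin φ − φ·cos φ) = 65.520631·(0.31057689 − 0.31579987·0.95054826) = 0.681013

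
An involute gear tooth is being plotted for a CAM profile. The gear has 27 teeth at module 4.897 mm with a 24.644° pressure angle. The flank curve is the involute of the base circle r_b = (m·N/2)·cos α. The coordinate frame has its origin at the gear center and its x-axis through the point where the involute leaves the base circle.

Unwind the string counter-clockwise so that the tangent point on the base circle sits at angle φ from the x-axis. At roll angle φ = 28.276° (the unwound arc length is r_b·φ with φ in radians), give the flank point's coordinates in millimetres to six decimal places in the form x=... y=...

pitch radius r_p = m·N/2 = 4.897·27/2 = 66.109500
base radius r_b = r_p·cos α = 66.109500·cos 24.644° = 60.087993
roll angle φ = 28.276° = 0.49350930 rad
x = r_b·(cos φ + φ·sin φ) = 60.087993·(0.88067586 + 0.49350930·0.47371935) = 66.965711
y = r_b·(sin φ − φ·cos φ) = 60.087993·(0.47371935 − 0.49350930·0.88067586) = 2.349298

x=66.965711 y=2.349298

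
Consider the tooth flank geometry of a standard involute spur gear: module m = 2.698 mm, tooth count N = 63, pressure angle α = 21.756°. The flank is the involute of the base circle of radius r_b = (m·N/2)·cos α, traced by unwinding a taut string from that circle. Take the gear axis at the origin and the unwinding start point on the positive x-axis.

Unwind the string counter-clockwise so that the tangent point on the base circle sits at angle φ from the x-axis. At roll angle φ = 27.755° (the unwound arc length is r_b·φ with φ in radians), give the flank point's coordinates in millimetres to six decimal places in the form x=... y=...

pitch radius r_p = m·N/2 = 2.698·63/2 = 84.987000
base radius r_b = r_p·cos α = 84.987000·cos 21.756° = 78.933439
roll angle φ = 27.755° = 0.48441613 rad
x = r_b·(cos φ + φ·sin φ) = 78.933439·(0.88494700 + 0.48441613·0.46569175) = 87.658394
y = r_b·(sin φ − φ·cos φ) = 78.933439·(0.46569175 − 0.48441613·0.88494700) = 2.921259

x=87.658394 y=2.921259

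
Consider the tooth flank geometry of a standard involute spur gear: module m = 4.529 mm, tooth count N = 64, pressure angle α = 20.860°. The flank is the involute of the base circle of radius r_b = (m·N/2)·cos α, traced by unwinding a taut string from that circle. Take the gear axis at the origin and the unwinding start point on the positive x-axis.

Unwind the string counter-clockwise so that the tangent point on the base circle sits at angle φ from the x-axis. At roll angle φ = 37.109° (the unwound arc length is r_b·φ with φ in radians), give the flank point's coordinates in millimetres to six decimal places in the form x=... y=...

pitch radius r_p = m·N/2 = 4.529·64/2 = 144.928000
base radius r_b = r_p·cos α = 144.928000·cos 20.860° = 135.428447
roll angle φ = 37.109° = 0.64767423 rad
x = r_b·(cos φ + φ·sin φ) = 135.428447·(0.79748917 + 0.64767423·0.60333326) = 160.923201
y = r_b·(sin φ − φ·cos φ) = 135.428447·(0.60333326 − 0.64767423·0.79748917) = 11.757909

x=160.923201 y=11.757909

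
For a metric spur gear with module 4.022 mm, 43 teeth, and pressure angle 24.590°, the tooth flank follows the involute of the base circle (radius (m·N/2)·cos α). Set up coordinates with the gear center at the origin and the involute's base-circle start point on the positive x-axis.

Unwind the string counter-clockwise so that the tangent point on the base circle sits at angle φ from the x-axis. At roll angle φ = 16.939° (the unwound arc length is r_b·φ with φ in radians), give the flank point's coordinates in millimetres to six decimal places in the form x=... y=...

pitch radius r_p = m·N/2 = 4.022·43/2 = 86.473000
base radius r_b = r_p·cos α = 86.473000·cos 24.590° = 78.630656
roll angle φ = 16.939° = 0.29564132 rad
x = r_b·(cos φ + φ·sin φ) = 78.630656·(0.95661549 + 0.29564132·0.29135341) = 81.992241
y = r_b·(sin φ − φ·cos φ) = 78.630656·(0.29135341 − 0.29564132·0.95661549) = 0.671375

x=81.992241 y=0.671375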